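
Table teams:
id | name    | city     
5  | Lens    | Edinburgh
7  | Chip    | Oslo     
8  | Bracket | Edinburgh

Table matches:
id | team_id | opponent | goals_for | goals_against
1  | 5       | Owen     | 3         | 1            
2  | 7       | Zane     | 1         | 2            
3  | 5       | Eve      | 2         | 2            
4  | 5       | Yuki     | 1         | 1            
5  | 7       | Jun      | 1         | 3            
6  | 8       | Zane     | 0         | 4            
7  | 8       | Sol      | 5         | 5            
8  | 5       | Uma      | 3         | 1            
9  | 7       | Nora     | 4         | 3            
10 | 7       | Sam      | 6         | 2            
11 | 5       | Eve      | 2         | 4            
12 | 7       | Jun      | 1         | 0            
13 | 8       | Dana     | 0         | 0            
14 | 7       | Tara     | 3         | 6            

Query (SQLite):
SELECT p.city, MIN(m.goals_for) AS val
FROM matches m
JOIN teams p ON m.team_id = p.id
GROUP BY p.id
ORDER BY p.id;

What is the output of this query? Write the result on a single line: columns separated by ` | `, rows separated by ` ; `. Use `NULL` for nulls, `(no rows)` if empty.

Join each matches row to its teams via team_id.
Group joined rows by teams.id; compute MIN(m.goals_for) per group.
  5: ids {1, 3, 4, 8, 11} → MIN(m.goals_for)=1
  7: ids {2, 5, 9, 10, 12, 14} → MIN(m.goals_for)=1
  8: ids {6, 7, 13} → MIN(m.goals_for)=0

Edinburgh | 1 ; Oslo | 1 ; Edinburgh | 0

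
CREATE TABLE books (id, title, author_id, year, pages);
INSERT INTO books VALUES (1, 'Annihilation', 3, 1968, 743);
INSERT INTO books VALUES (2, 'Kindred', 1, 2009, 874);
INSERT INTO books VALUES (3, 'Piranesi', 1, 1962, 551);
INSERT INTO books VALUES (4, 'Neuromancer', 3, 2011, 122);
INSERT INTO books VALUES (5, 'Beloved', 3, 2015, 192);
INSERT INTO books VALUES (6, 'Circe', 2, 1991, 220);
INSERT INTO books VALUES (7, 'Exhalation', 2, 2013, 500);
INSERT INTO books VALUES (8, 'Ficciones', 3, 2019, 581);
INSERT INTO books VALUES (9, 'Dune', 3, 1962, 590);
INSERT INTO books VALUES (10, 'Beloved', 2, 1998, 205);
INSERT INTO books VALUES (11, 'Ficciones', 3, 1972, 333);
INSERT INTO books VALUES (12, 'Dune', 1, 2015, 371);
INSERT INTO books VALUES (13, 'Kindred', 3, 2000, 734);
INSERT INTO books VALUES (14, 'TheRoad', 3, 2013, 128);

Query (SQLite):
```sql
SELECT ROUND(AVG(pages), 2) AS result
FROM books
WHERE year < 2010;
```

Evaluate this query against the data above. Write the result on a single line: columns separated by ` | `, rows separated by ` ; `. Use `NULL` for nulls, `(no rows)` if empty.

531.25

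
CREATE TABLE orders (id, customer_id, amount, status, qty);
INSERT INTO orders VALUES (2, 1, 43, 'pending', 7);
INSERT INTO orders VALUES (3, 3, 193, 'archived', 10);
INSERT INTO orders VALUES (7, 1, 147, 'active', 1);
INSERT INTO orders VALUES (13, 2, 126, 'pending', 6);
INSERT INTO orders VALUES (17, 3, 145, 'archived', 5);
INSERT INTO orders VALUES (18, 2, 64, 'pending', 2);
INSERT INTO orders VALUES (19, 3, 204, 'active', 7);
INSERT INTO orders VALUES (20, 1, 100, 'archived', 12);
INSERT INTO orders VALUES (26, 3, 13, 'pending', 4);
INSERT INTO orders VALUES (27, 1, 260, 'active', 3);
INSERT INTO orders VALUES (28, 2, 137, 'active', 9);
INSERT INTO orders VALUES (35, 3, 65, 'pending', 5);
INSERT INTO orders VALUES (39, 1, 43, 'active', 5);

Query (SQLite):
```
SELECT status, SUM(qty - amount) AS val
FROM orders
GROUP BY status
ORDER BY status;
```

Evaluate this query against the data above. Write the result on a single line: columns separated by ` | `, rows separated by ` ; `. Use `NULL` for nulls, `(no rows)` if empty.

For each row compute qty - amount.
Group by status; take SUM of the expression per group.
  active: ids {7, 19, 27, 28, 39} → SUM(qty - amount)=-766
  archived: ids {3, 17, 20} → SUM(qty - amount)=-411
  pending: ids {2, 13, 18, 26, 35} → SUM(qty - amount)=-287

active | -766 ; archived | -411 ; pending | -287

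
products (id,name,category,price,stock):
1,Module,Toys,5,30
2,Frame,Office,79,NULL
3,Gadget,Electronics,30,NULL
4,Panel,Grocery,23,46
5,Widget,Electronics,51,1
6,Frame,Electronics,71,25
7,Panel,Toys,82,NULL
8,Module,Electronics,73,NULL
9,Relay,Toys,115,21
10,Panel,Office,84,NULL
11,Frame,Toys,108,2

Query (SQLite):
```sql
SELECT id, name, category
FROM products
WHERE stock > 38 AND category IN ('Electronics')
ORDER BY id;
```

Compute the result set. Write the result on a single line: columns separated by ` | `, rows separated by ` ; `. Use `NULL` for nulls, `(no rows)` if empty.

stock > 38: ids {4}
category IN ('Electronics'): ids {3, 5, 6, 8}
Combine with AND.

(no rows)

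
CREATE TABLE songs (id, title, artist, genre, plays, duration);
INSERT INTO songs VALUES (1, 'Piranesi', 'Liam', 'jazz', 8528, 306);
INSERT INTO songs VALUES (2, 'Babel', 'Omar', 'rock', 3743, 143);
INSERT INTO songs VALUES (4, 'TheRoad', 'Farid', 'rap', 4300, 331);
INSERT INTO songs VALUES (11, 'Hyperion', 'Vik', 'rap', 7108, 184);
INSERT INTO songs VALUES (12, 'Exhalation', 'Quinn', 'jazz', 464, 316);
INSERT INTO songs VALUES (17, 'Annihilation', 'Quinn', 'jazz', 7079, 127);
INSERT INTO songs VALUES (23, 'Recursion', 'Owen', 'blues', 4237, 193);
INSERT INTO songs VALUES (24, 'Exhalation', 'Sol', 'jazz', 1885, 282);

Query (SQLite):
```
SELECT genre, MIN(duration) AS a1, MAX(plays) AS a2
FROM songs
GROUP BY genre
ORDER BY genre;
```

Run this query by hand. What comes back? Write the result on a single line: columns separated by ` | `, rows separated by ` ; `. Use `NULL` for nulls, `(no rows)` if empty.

blues | 193 | 4237 ; jazz | 127 | 8528 ; rap | 184 | 7108 ; rock | 143 | 3743

Group songs by genre.
Per group compute: MIN(duration), MAX(plays).
  blues: ids {23} → MIN(duration)=193, MAX(plays)=4237
  jazz: ids {1, 12, 17, 24} → MIN(duration)=127, MAX(plays)=8528
  rap: ids {4, 11} → MIN(duration)=184, MAX(plays)=7108
  rock: ids {2} → MIN(duration)=143, MAX(plays)=3743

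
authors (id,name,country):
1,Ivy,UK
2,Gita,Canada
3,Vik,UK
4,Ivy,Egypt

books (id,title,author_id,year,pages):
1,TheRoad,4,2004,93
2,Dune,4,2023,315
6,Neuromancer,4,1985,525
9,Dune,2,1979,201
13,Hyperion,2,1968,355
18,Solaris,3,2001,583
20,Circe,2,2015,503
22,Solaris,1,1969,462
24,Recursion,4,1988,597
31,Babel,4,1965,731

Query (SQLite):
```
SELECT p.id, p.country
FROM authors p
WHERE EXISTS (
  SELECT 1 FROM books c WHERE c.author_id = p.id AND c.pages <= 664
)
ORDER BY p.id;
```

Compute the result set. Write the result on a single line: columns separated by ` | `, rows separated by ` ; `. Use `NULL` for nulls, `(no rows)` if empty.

1 | UK ; 2 | Canada ; 3 | UK ; 4 | Egypt

For each authors row, check whether any books with matching author_id has pages <= 664.
Keep rows where that is true.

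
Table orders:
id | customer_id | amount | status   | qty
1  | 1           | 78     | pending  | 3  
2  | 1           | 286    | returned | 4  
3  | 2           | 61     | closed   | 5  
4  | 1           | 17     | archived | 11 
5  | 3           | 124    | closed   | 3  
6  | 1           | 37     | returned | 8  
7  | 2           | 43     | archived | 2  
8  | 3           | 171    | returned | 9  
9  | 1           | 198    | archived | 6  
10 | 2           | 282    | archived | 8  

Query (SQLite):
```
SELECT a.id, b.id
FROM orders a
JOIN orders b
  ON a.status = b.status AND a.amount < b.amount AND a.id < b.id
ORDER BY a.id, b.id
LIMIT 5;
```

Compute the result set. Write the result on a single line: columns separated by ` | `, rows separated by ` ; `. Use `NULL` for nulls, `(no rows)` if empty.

Pairs (a,b) with same status, a.amount < b.amount, a.id < b.id.
status groups: archived:{4,7,9,10} closed:{3,5} pending:{1} returned:{2,6,8}
Ordered by (a.id, b.id); first 5.

3 | 5 ; 4 | 7 ; 4 | 9 ; 4 | 10 ; 6 | 8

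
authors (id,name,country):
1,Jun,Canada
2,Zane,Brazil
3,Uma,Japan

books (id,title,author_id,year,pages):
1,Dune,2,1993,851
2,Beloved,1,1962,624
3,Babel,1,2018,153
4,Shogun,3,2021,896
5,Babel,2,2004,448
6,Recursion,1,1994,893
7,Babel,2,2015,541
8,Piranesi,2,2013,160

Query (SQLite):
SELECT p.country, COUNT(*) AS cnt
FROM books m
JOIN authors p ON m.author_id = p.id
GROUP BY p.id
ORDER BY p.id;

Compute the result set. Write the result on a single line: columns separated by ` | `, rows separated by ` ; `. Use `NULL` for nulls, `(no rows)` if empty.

Join each books row to its authors via author_id.
Group joined rows by authors.id; compute COUNT(*) per group.
  1: ids {2, 3, 6} → COUNT(*)=3
  2: ids {1, 5, 7, 8} → COUNT(*)=4
  3: ids {4} → COUNT(*)=1

Canada | 3 ; Brazil | 4 ; Japan | 1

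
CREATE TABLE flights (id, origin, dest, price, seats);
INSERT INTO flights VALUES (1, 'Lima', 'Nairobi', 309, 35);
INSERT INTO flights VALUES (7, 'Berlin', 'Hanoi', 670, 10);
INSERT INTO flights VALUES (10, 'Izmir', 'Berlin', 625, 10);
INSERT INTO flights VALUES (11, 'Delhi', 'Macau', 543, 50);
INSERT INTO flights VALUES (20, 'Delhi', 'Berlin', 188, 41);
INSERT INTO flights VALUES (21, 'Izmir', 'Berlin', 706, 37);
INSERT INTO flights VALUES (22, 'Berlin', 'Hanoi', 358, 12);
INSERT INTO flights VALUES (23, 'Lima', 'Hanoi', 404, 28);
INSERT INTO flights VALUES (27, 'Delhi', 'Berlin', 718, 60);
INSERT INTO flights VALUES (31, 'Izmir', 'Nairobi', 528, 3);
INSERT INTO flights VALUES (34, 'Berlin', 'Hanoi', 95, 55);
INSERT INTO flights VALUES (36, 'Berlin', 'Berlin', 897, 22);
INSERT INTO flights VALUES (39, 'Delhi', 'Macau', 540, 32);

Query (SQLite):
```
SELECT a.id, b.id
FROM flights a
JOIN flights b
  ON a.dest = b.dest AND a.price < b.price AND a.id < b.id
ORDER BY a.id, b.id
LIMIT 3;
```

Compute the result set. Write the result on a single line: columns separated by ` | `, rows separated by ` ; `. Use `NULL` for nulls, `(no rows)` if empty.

1 | 31 ; 10 | 21 ; 10 | 27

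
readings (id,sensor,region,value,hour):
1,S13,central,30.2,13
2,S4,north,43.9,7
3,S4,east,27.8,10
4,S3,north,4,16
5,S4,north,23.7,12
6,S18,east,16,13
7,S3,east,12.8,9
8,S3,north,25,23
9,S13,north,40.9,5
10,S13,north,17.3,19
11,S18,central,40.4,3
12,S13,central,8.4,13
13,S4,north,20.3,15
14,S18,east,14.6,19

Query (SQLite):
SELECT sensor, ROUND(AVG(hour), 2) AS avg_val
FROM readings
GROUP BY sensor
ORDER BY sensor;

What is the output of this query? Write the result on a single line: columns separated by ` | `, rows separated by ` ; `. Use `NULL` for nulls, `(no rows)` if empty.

Partition readings by sensor; compute ROUND(AVG(hour), 2) within each group.
  S13: ids {1, 9, 10, 12} → ROUND(AVG(hour), 2)=12.5
  S18: ids {6, 11, 14} → ROUND(AVG(hour), 2)=11.67
  S3: ids {4, 7, 8} → ROUND(AVG(hour), 2)=16
  S4: ids {2, 3, 5, 13} → ROUND(AVG(hour), 2)=11

S13 | 12.5 ; S18 | 11.67 ; S3 | 16 ; S4 | 11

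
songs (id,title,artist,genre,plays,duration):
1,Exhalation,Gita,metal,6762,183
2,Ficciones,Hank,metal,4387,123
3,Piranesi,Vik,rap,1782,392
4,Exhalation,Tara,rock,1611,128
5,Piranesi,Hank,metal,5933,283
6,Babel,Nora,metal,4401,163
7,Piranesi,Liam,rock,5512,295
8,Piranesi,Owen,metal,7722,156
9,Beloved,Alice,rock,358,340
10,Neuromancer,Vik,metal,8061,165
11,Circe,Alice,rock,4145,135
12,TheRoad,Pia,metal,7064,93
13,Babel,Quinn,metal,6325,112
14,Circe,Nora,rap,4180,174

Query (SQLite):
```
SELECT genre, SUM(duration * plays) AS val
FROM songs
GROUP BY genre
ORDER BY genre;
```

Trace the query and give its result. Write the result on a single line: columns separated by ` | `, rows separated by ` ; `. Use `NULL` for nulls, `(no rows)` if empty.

For each row compute duration * plays.
Group by genre; take SUM of the expression per group.
  metal: ids {1, 2, 5, 6, 8, 10, 12, 13} → SUM(duration * plays)=8073498
  rap: ids {3, 14} → SUM(duration * plays)=1425864
  rock: ids {4, 7, 9, 11} → SUM(duration * plays)=2513543

metal | 8073498 ; rap | 1425864 ; rock | 2513543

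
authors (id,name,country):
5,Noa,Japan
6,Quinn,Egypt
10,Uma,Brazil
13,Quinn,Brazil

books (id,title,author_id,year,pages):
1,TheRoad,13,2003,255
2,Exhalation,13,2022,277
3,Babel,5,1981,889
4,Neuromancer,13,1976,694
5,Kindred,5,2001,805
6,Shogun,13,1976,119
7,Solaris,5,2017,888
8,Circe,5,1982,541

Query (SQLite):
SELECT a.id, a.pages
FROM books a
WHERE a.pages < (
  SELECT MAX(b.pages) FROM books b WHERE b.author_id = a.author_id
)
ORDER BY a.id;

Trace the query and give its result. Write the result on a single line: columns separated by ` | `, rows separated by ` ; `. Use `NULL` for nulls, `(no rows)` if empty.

For each books row a, compute MAX(pages) over rows sharing a.author_id.
Keep row a if a.pages < that per-group MAX.
  author_id=5: MAX(pages) = 889
  author_id=13: MAX(pages) = 694

1 | 255 ; 2 | 277 ; 5 | 805 ; 6 | 119 ; 7 | 888 ; 8 | 541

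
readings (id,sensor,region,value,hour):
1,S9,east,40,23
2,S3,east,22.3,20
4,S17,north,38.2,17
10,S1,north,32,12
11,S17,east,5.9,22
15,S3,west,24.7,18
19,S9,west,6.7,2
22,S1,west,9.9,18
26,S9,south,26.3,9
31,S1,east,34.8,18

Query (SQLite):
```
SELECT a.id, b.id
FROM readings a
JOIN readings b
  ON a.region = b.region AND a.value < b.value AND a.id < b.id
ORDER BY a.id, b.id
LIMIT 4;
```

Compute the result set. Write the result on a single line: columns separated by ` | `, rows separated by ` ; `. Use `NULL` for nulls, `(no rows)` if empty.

2 | 31 ; 11 | 31 ; 19 | 22

Pairs (a,b) with same region, a.value < b.value, a.id < b.id.
region groups: east:{1,2,11,31} north:{4,10} south:{26} west:{15,19,22}
Ordered by (a.id, b.id); first 4.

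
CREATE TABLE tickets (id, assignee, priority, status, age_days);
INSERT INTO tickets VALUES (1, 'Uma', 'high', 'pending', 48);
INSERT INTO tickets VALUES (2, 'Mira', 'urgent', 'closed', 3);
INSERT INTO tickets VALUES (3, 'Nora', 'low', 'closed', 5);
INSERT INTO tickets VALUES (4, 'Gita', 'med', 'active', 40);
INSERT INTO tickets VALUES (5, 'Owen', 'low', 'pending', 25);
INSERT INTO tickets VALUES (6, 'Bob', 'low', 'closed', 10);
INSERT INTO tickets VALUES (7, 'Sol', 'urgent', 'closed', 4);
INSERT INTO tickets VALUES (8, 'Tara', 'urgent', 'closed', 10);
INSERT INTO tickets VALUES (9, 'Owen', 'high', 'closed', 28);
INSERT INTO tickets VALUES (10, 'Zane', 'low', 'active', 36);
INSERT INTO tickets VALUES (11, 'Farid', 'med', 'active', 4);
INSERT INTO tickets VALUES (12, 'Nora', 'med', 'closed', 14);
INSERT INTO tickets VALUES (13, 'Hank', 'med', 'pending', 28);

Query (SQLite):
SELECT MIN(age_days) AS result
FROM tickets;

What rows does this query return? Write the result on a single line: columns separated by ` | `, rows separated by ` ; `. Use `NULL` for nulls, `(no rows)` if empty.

3

All age_days values: [48, 3, 5, 40, 25, 10, 4, 10, 28, 36, 4, 14, 28].
MIN of non-NULL values = 3.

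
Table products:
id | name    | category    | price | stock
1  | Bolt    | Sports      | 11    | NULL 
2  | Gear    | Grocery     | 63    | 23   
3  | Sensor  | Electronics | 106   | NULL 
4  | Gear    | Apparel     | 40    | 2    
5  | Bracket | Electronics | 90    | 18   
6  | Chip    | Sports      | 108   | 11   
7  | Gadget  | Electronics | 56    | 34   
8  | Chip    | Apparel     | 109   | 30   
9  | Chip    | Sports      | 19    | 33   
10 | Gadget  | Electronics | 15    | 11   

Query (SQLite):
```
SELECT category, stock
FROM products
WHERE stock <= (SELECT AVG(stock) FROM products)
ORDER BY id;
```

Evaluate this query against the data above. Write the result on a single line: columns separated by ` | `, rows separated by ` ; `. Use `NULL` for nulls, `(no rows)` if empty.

Apparel | 2 ; Electronics | 18 ; Sports | 11 ; Electronics | 11

Scalar subquery: AVG(stock) over all products rows = 20.25.
Keep rows where stock <= that value.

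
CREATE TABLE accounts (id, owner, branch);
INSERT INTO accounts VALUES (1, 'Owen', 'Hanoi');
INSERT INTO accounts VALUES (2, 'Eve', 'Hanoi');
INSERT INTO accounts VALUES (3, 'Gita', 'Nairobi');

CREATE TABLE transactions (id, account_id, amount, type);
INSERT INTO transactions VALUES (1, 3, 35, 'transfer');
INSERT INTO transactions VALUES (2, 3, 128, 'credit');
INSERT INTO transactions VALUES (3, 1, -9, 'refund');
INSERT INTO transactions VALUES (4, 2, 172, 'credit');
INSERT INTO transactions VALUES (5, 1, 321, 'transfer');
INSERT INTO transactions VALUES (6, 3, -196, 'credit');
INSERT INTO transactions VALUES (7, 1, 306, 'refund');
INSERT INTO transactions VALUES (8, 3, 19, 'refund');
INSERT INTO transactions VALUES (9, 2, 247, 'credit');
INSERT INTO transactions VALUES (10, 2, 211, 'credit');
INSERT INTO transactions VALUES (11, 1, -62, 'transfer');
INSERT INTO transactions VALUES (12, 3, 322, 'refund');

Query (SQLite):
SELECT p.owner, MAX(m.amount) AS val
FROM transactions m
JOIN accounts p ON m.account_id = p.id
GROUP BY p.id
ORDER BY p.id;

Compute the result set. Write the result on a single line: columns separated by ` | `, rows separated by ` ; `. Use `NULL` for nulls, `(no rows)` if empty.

Owen | 321 ; Eve | 247 ; Gita | 322

Join each transactions row to its accounts via account_id.
Group joined rows by accounts.id; compute MAX(m.amount) per group.
  1: ids {3, 5, 7, 11} → MAX(m.amount)=321
  2: ids {4, 9, 10} → MAX(m.amount)=247
  3: ids {1, 2, 6, 8, 12} → MAX(m.amount)=322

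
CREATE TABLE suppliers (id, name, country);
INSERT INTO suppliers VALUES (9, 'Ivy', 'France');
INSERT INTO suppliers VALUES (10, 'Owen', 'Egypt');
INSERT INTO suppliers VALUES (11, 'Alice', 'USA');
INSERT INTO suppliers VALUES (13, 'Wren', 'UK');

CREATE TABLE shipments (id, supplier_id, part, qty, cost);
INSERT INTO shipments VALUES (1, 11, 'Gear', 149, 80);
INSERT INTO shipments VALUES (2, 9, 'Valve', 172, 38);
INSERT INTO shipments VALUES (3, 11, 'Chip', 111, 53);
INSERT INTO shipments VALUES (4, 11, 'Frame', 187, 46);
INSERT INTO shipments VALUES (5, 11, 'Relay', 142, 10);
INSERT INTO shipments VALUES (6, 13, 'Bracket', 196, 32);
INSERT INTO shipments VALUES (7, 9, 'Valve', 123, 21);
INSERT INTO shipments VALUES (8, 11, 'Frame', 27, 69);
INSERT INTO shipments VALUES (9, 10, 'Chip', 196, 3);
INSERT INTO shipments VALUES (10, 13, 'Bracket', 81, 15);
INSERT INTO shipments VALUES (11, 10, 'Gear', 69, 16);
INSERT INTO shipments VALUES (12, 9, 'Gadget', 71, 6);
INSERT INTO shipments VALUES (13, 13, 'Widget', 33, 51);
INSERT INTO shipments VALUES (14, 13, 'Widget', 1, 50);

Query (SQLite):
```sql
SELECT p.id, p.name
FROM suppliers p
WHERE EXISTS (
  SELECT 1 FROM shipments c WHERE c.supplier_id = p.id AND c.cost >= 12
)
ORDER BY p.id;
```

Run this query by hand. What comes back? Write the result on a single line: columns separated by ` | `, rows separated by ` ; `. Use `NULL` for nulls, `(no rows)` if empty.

9 | Ivy ; 10 | Owen ; 11 | Alice ; 13 | Wren

For each suppliers row, check whether any shipments with matching supplier_id has cost >= 12.
Keep rows where that is true.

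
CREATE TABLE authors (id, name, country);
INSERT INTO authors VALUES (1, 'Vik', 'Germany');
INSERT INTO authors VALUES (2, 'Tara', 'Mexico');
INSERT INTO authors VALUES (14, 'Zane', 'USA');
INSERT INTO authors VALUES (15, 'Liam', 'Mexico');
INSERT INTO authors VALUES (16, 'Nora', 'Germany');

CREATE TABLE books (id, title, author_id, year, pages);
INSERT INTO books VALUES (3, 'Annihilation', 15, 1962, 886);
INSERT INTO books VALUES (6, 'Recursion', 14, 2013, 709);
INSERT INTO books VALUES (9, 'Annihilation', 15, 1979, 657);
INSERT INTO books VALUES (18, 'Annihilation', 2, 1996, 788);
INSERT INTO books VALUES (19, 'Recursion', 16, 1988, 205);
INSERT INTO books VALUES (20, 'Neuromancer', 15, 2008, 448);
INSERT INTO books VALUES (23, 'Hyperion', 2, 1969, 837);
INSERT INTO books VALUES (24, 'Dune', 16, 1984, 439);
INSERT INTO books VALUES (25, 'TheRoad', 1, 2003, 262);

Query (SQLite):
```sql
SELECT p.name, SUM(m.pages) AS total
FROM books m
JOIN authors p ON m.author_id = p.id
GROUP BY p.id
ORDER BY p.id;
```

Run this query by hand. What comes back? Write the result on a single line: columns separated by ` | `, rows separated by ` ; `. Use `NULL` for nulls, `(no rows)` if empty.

Vik | 262 ; Tara | 1625 ; Zane | 709 ; Liam | 1991 ; Nora | 644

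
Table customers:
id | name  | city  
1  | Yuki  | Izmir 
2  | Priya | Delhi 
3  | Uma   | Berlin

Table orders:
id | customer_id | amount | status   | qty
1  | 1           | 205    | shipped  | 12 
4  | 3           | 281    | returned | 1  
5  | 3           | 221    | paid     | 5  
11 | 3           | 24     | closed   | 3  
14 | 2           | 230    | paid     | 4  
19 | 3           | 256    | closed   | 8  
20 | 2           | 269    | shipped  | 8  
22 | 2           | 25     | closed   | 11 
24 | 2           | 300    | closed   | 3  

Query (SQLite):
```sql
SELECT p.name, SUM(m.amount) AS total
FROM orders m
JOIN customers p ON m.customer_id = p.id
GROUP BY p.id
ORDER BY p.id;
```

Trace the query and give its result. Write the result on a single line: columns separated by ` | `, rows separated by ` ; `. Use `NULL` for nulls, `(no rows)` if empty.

Join each orders row to its customers via customer_id.
Group joined rows by customers.id; compute SUM(m.amount) per group.
  1: ids {1} → SUM(m.amount)=205
  2: ids {14, 20, 22, 24} → SUM(m.amount)=824
  3: ids {4, 5, 11, 19} → SUM(m.amount)=782

Yuki | 205 ; Priya | 824 ; Uma | 782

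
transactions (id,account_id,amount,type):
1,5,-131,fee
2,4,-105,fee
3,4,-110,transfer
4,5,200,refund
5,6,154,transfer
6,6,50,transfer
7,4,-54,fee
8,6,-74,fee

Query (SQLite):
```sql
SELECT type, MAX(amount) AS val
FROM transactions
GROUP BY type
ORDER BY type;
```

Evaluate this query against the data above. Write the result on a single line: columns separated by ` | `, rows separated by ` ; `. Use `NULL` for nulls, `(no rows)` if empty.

fee | -54 ; refund | 200 ; transfer | 154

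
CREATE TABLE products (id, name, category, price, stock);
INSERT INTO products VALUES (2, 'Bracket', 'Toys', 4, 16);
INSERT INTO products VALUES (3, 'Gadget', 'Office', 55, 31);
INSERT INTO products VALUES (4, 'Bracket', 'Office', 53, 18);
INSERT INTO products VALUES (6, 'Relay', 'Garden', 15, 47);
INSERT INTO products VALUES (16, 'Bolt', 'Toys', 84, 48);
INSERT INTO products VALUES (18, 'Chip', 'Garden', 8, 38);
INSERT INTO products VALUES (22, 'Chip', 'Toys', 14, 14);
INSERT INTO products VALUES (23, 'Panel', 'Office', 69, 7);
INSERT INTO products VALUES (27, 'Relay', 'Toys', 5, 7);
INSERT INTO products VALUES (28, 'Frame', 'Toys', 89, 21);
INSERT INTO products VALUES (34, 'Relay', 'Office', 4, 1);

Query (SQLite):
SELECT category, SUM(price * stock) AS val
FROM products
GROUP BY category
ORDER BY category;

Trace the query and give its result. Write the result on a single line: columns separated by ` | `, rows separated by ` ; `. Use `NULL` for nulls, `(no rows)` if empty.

For each row compute price * stock.
Group by category; take SUM of the expression per group.
  Garden: ids {6, 18} → SUM(price * stock)=1009
  Office: ids {3, 4, 23, 34} → SUM(price * stock)=3146
  Toys: ids {2, 16, 22, 27, 28} → SUM(price * stock)=6196

Garden | 1009 ; Office | 3146 ; Toys | 6196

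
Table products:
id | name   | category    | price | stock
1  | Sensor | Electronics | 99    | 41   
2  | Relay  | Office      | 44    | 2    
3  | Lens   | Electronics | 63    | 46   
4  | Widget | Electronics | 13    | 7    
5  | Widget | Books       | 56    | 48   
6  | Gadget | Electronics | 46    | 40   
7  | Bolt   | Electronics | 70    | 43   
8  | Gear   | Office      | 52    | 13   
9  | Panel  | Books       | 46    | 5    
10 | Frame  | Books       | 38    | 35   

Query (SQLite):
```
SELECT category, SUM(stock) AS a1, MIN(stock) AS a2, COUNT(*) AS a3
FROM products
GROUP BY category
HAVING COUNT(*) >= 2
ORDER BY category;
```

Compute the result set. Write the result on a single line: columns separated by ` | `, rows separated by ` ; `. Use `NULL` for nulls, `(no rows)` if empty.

Group products by category.
Per group compute: SUM(stock), MIN(stock), COUNT(*).
HAVING: drop groups with fewer than 2 rows.
  Books: ids {5, 9, 10} → SUM(stock)=88, MIN(stock)=5, COUNT(*)=3
  Electronics: ids {1, 3, 4, 6, 7} → SUM(stock)=177, MIN(stock)=7, COUNT(*)=5
  Office: ids {2, 8} → SUM(stock)=15, MIN(stock)=2, COUNT(*)=2

Books | 88 | 5 | 3 ; Electronics | 177 | 7 | 5 ; Office | 15 | 2 | 2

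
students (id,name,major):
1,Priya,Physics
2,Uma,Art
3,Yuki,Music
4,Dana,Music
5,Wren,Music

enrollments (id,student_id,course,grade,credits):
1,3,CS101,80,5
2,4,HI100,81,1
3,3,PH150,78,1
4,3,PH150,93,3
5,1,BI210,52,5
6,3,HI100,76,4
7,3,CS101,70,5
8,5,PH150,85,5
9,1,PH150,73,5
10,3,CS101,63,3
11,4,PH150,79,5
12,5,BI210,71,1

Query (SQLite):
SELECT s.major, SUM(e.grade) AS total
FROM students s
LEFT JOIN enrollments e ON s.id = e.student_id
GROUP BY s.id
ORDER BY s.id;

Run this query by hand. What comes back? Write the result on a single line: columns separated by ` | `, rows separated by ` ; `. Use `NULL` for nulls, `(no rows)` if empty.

Physics | 125 ; Art | NULL ; Music | 460 ; Music | 160 ; Music | 156

LEFT JOIN keeps every students row; unmatched ones get NULL for enrollments columns.
Group by students.id and compute SUM(e.grade). SUM over an all-NULL group is NULL.
  1: ids {5, 9} → SUM(e.grade)=125
  2: ids {—} → SUM(e.grade)=NULL
  3: ids {1, 3, 4, 6, 7, 10} → SUM(e.grade)=460
  4: ids {2, 11} → SUM(e.grade)=160
  5: ids {8, 12} → SUM(e.grade)=156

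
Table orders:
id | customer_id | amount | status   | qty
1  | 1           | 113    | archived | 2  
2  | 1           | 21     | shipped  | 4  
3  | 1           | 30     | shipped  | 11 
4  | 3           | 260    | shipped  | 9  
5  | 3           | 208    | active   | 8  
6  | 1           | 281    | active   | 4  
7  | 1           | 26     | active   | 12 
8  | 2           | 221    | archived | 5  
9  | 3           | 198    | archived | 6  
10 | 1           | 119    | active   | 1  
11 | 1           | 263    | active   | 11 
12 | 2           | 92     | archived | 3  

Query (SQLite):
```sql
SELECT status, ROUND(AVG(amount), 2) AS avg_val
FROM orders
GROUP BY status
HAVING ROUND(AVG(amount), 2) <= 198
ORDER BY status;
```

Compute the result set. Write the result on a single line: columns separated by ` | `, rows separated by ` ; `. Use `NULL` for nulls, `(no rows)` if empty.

active | 179.4 ; archived | 156 ; shipped | 103.67

Partition orders by status; compute ROUND(AVG(amount), 2) within each group.
HAVING: keep groups where ROUND(AVG(amount), 2) <= 198.
  active: ids {5, 6, 7, 10, 11} → ROUND(AVG(amount), 2)=179.4
  archived: ids {1, 8, 9, 12} → ROUND(AVG(amount), 2)=156
  shipped: ids {2, 3, 4} → ROUND(AVG(amount), 2)=103.67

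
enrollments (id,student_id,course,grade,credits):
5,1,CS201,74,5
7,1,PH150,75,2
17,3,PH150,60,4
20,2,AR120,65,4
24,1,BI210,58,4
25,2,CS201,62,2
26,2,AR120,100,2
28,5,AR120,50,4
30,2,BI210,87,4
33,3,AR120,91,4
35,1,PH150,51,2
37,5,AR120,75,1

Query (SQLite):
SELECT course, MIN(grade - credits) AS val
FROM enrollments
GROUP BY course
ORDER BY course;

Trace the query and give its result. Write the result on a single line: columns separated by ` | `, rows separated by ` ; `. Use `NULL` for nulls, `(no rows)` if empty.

AR120 | 46 ; BI210 | 54 ; CS201 | 60 ; PH150 | 49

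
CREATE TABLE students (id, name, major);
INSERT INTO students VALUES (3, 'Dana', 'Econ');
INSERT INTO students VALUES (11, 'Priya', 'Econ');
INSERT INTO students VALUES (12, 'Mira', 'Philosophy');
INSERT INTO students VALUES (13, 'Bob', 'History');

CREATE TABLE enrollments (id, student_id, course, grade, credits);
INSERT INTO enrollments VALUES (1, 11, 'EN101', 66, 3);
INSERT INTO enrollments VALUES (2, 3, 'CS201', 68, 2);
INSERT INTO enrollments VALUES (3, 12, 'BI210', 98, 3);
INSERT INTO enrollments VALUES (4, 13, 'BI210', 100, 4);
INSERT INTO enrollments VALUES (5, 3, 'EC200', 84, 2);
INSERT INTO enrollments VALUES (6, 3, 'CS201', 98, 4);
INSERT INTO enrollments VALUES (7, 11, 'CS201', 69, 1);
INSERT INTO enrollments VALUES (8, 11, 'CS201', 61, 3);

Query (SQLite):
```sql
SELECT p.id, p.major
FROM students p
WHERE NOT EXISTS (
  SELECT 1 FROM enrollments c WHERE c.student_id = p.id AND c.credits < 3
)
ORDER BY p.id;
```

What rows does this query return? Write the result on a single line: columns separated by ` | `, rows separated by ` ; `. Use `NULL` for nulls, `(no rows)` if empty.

For each students row, check whether any enrollments with matching student_id has credits < 3.
Keep rows where that is false.

12 | Philosophy ; 13 | History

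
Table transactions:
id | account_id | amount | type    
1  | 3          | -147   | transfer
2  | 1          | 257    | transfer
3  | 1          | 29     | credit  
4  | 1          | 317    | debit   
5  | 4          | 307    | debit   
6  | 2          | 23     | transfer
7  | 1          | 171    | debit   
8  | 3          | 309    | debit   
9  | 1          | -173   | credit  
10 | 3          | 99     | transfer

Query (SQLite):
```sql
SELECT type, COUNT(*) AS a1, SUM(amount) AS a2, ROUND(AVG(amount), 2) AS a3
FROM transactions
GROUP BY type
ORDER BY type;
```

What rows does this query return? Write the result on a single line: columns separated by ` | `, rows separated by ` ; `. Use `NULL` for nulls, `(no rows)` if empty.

Group transactions by type.
Per group compute: COUNT(*), SUM(amount), ROUND(AVG(amount), 2).
  credit: ids {3, 9} → COUNT(*)=2, SUM(amount)=-144, ROUND(AVG(amount), 2)=-72
  debit: ids {4, 5, 7, 8} → COUNT(*)=4, SUM(amount)=1104, ROUND(AVG(amount), 2)=276
  transfer: ids {1, 2, 6, 10} → COUNT(*)=4, SUM(amount)=232, ROUND(AVG(amount), 2)=58

credit | 2 | -144 | -72 ; debit | 4 | 1104 | 276 ; transfer | 4 | 232 | 58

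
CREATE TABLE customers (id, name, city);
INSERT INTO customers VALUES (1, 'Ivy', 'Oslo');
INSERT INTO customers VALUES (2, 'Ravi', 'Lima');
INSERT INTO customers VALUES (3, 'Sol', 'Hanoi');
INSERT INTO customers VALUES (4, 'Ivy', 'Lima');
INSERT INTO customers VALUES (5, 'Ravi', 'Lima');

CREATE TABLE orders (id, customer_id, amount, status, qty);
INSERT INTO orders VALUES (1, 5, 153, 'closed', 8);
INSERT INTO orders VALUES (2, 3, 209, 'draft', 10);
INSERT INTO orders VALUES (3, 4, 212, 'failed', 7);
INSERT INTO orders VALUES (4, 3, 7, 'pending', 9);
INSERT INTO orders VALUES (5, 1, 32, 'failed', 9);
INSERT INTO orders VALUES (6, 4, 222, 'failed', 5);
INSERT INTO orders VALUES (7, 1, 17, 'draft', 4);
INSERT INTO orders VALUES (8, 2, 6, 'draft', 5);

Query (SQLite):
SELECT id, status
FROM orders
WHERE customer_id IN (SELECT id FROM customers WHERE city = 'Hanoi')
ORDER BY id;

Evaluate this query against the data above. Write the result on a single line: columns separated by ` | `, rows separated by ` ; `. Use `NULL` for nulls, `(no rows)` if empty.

2 | draft ; 4 | pending

Inner query: customers.id where city = 'Hanoi'.
Outer: keep orders rows whose customer_id is in that set.
Inner query → {3}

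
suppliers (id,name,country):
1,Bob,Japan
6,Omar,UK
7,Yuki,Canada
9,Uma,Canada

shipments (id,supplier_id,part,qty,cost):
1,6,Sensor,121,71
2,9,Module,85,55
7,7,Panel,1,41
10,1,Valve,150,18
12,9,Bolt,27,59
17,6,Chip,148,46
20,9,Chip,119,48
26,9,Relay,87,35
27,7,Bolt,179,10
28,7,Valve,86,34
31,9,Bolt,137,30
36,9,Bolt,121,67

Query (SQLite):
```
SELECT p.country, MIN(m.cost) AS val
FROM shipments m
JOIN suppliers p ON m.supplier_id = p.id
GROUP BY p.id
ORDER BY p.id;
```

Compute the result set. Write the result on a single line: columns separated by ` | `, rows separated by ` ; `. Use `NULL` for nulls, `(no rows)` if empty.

Join each shipments row to its suppliers via supplier_id.
Group joined rows by suppliers.id; compute MIN(m.cost) per group.
  1: ids {10} → MIN(m.cost)=18
  6: ids {1, 17} → MIN(m.cost)=46
  7: ids {7, 27, 28} → MIN(m.cost)=10
  9: ids {2, 12, 20, 26, 31, 36} → MIN(m.cost)=30

Japan | 18 ; UK | 46 ; Canada | 10 ; Canada | 30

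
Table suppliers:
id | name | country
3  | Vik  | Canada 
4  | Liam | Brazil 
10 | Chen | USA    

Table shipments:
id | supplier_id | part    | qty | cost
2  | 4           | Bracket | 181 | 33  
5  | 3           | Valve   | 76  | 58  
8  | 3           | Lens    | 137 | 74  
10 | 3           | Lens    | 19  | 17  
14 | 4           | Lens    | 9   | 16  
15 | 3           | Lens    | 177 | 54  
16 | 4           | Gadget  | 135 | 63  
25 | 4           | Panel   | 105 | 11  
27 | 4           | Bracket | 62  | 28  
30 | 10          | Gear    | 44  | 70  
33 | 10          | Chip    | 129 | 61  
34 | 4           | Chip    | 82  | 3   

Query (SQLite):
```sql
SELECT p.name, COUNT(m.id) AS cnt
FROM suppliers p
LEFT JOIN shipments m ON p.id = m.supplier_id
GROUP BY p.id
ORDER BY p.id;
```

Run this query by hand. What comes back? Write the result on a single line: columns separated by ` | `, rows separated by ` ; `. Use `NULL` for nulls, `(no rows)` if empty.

Vik | 4 ; Liam | 6 ; Chen | 2

LEFT JOIN keeps every suppliers row; unmatched ones get NULL for shipments columns.
Group by suppliers.id and compute COUNT(m.id). COUNT(col) of an all-NULL group is 0.
  3: ids {5, 8, 10, 15} → COUNT(m.id)=4
  4: ids {2, 14, 16, 25, 27, 34} → COUNT(m.id)=6
  10: ids {30, 33} → COUNT(m.id)=2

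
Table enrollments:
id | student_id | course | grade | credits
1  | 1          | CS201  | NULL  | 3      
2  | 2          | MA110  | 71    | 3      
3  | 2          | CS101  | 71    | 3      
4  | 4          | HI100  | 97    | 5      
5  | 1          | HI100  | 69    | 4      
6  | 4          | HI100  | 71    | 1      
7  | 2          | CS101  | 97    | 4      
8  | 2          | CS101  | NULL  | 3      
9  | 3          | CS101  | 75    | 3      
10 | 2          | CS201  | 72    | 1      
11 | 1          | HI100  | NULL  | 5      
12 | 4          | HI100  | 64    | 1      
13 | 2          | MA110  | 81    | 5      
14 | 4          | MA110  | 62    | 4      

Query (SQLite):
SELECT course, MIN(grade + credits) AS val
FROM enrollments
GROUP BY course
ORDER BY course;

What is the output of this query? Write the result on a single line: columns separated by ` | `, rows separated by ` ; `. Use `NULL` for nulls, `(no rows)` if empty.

CS101 | 74 ; CS201 | 73 ; HI100 | 65 ; MA110 | 66

For each row compute grade + credits.
Group by course; take MIN of the expression per group.
  CS101: ids {3, 7, 8, 9} → MIN(grade + credits)=74
  CS201: ids {1, 10} → MIN(grade + credits)=73
  HI100: ids {4, 5, 6, 11, 12} → MIN(grade + credits)=65
  MA110: ids {2, 13, 14} → MIN(grade + credits)=66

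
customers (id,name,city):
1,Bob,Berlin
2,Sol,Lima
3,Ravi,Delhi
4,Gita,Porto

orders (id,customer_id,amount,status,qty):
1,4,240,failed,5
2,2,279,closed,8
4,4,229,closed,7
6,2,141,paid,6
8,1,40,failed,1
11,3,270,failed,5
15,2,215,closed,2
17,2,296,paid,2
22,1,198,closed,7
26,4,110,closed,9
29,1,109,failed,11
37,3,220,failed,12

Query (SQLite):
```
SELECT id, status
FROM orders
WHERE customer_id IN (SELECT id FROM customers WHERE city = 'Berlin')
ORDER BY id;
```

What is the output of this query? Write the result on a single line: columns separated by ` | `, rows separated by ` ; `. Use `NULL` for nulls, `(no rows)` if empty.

8 | failed ; 22 | closed ; 29 | failed

Inner query: customers.id where city = 'Berlin'.
Outer: keep orders rows whose customer_id is in that set.
Inner query → {1}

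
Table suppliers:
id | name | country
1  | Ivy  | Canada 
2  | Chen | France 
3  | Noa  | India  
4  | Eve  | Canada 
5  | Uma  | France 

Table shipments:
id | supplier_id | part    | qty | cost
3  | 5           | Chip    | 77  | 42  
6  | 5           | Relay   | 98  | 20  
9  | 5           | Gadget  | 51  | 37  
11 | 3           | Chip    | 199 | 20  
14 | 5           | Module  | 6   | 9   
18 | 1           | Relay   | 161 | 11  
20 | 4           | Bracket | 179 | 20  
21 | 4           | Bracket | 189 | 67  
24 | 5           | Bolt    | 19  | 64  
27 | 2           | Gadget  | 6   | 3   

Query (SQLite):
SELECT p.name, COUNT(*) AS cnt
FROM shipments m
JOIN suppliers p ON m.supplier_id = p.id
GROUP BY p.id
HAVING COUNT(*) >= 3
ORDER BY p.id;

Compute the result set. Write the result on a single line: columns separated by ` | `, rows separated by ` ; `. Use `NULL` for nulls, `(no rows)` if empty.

Uma | 5

Join each shipments row to its suppliers via supplier_id.
Group joined rows by suppliers.id; compute COUNT(*) per group.
HAVING: keep groups with count ≥ 3.
  1: ids {18} → COUNT(*)=1
  2: ids {27} → COUNT(*)=1
  3: ids {11} → COUNT(*)=1
  4: ids {20, 21} → COUNT(*)=2
  5: ids {3, 6, 9, 14, 24} → COUNT(*)=5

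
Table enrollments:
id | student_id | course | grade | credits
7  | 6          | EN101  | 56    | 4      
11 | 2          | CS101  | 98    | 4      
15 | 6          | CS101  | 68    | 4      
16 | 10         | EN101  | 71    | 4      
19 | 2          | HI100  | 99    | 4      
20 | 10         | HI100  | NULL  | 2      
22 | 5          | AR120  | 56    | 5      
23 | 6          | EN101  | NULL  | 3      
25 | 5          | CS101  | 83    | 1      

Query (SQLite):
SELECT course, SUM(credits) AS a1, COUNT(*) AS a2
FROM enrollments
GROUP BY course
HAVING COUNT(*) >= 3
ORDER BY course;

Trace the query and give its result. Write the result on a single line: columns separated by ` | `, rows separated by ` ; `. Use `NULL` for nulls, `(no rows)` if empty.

CS101 | 9 | 3 ; EN101 | 11 | 3

Group enrollments by course.
Per group compute: SUM(credits), COUNT(*).
HAVING: drop groups with fewer than 3 rows.
  AR120: ids {22} → SUM(credits)=5, COUNT(*)=1
  CS101: ids {11, 15, 25} → SUM(credits)=9, COUNT(*)=3
  EN101: ids {7, 16, 23} → SUM(credits)=11, COUNT(*)=3
  HI100: ids {19, 20} → SUM(credits)=6, COUNT(*)=2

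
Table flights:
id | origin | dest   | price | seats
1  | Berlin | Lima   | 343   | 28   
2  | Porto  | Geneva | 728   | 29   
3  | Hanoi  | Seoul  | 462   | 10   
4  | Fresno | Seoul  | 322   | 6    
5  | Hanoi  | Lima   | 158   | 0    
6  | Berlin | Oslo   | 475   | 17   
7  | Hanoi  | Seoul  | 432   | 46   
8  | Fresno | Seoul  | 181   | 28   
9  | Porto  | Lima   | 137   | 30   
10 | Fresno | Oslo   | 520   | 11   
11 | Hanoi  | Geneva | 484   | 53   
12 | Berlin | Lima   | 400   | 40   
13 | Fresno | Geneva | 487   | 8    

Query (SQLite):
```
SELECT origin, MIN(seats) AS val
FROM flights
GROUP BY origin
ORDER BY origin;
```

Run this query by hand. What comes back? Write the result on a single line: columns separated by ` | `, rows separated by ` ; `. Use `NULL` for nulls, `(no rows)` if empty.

Berlin | 17 ; Fresno | 6 ; Hanoi | 0 ; Porto | 29

Partition flights by origin; compute MIN(seats) within each group.
  Berlin: ids {1, 6, 12} → MIN(seats)=17
  Fresno: ids {4, 8, 10, 13} → MIN(seats)=6
  Hanoi: ids {3, 5, 7, 11} → MIN(seats)=0
  Porto: ids {2, 9} → MIN(seats)=29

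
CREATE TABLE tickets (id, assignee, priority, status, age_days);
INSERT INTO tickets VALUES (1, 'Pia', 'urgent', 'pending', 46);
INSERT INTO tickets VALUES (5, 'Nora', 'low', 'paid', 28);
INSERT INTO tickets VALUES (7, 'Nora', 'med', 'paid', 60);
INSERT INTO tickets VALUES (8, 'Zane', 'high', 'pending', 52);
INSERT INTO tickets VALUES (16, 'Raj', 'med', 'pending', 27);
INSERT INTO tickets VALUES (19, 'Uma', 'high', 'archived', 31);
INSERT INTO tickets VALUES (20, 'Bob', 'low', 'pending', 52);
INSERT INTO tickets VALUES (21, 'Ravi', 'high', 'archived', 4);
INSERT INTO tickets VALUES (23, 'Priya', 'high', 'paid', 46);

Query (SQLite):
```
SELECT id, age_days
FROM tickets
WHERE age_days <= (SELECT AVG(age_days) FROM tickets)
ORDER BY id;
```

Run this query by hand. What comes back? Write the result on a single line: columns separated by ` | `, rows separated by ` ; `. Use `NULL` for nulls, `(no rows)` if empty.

Scalar subquery: AVG(age_days) over all tickets rows = 38.444444 (≈; comparison uses full precision).
Keep rows where age_days <= that value.

5 | 28 ; 16 | 27 ; 19 | 31 ; 21 | 4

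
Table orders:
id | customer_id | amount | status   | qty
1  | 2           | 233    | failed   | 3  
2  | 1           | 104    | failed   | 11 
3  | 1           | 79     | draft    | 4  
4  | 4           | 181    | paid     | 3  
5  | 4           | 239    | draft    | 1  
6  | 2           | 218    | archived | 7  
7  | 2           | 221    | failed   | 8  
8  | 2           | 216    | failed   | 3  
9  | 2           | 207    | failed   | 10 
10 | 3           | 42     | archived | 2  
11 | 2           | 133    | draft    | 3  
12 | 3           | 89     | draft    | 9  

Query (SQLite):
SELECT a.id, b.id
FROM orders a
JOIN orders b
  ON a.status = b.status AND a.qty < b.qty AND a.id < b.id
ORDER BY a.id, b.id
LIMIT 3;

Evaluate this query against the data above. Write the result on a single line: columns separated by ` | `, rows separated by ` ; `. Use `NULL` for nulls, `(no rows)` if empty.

Pairs (a,b) with same status, a.qty < b.qty, a.id < b.id.
status groups: archived:{6,10} draft:{3,5,11,12} failed:{1,2,7,8,9} paid:{4}
Ordered by (a.id, b.id); first 3.

1 | 2 ; 1 | 7 ; 1 | 9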